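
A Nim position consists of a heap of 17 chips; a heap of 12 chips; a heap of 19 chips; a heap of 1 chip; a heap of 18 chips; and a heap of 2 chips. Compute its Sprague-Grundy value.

Compute the nim-sum pairwise:
17 ⊕ 12 = 29
29 ⊕ 19 = 14
14 ⊕ 1 = 15
15 ⊕ 18 = 29
29 ⊕ 2 = 31

31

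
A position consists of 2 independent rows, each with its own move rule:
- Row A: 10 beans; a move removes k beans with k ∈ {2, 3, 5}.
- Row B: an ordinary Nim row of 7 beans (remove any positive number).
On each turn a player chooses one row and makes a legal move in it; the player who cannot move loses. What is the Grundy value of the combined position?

6

For row A, compute g(0), g(1), … with moves {2, 3, 5}:
k:     0  1  2  3  4  5  6  7  8  9 10
g(k):  0  0  1  1  2  2  3  0  0  1  1
So g(10) = 1.
Row B is a plain Nim row of size 7, so its Grundy value is 7.
By the Sprague-Grundy theorem, the Grundy value of a sum of independent games is the XOR of the component values.
Combined value = 1 ⊕ 7 = 6.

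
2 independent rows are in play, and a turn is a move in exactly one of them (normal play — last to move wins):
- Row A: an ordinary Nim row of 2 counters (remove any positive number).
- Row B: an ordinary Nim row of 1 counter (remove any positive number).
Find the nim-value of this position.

3

Row A is a plain Nim row of size 2, so its Grundy value is 2.
Row B is a plain Nim row of size 1, so its Grundy value is 1.
The value of a disjunctive sum is the nim-sum of the parts.
Combined value = 2 XOR 1 = 3.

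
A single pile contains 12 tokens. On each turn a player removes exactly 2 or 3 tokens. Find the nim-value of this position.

1

Grundy values for subtraction set {2, 3}:
g(0) = mex{} = 0
g(1) = mex{} = 0
g(2) = mex{0} = 1
g(3) = mex{0} = 1
g(4) = mex{0,1} = 2
g(5) = mex{1} = 0
g(6) = mex{1,2} = 0
g(7) = mex{0,2} = 1
g(8) = mex{0} = 1
g(9) = mex{0,1} = 2
g(10) = mex{1} = 0
g(11) = mex{1,2} = 0
g(12) = mex{0,2} = 1
So g(12) = 1.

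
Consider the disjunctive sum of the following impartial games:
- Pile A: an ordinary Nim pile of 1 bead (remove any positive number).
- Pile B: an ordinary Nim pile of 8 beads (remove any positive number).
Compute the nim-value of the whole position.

9

Pile A is a plain Nim pile of size 1, so its Grundy value is 1.
Pile B is a plain Nim pile of size 8, so its Grundy value is 8.
By the Sprague-Grundy theorem, the Grundy value of a sum of independent games is the XOR of the component values.
Combined value = 1 XOR 8 = 9.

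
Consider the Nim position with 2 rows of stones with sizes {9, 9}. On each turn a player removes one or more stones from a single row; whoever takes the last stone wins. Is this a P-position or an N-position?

Nim-sum: 9 ⊕ 9 = 0.
The nim-sum is 0, so this is a P-position: the player to move is in a losing position under optimal play.

P-position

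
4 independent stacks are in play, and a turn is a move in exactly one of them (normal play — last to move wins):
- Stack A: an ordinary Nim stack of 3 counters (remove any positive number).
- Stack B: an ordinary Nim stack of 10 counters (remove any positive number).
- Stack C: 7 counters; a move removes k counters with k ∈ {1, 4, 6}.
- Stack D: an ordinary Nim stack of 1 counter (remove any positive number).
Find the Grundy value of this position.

Stack A is a plain Nim stack of size 3, so its Grundy value is 3.
Stack B is a plain Nim stack of size 10, so its Grundy value is 10.
For stack C, compute g(0), g(1), … with moves {1, 4, 6}:
g(0) = mex{} = 0
g(1) = mex{0} = 1
g(2) = mex{1} = 0
g(3) = mex{0} = 1
g(4) = mex{0,1} = 2
g(5) = mex{1,2} = 0
g(6) = mex{0} = 1
g(7) = mex{1} = 0
So g(7) = 0.
Stack D is a plain Nim stack of size 1, so its Grundy value is 1.
The value of a disjunctive sum is the nim-sum of the parts.
Combined value = 3 ⊕ 10 ⊕ 0 ⊕ 1 = 8.

8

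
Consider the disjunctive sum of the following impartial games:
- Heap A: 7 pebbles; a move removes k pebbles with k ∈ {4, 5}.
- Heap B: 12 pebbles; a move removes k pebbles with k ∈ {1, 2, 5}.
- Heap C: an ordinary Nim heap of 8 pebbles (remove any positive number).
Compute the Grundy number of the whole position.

Build the Grundy sequence for heap A with g(k) = mex{g(k−s) : s ∈ {4, 5}, s ≤ k}:
k:     0  1  2  3  4  5  6  7
g(k):  0  0  0  0  1  1  1  1
So g(7) = 1.
For heap B, compute g(0), g(1), … with moves {1, 2, 5}:
k:     0  1  2  3  4  5  6  7  8  9 10 11 12
g(k):  0  1  2  0  1  2  0  1  2  0  1  2  0
So g(12) = 0.
Heap C is a plain Nim heap of size 8, so its Grundy value is 8.
By the Sprague-Grundy theorem, the Grundy value of a sum of independent games is the XOR of the component values.
Combined value = 1 ⊕ 0 ⊕ 8 = 9.

9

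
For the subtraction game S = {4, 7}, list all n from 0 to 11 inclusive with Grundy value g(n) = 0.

0, 1, 2, 3, 11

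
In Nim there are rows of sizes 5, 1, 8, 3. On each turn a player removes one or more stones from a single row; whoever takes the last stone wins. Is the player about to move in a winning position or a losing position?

Winning position

Nim-sum: 5 ^ 1 ^ 8 ^ 3 = 15.
The nim-sum is 15 ≠ 0, so this is an N-position: the player to move can win.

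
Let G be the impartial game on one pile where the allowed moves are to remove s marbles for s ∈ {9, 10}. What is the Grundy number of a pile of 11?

1

Build the Grundy sequence with g(k) = mex{g(k−s) : s ∈ {9, 10}, s ≤ k}:
k:     0  1  2  3  4  5  6  7  8  9 10 11
g(k):  0  0  0  0  0  0  0  0  0  1  1  1
So g(11) = 1.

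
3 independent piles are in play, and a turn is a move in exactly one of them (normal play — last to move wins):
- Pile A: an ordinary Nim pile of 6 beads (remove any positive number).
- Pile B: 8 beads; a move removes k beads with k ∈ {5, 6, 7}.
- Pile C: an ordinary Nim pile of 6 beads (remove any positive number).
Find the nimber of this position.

1

Pile A is a plain Nim pile of size 6, so its Grundy value is 6.
For pile B, compute g(0), g(1), … with moves {5, 6, 7}:
g(0) = mex{} = 0
g(1) = mex{} = 0
g(2) = mex{} = 0
g(3) = mex{} = 0
g(4) = mex{} = 0
g(5) = mex{0} = 1
g(6) = mex{0} = 1
g(7) = mex{0} = 1
g(8) = mex{0} = 1
So g(8) = 1.
Pile C is a plain Nim pile of size 6, so its Grundy value is 6.
The value of a disjunctive sum is the nim-sum of the parts.
Combined value = 6 XOR 1 XOR 6 = 1.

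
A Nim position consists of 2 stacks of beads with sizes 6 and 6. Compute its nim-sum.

Nim-sum: 6 ^ 6 = 0.

0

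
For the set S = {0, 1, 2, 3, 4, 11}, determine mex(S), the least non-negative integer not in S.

The values 0, 1, 2, 3, 4 are all present; 5 is the first non-negative integer missing from the set.

5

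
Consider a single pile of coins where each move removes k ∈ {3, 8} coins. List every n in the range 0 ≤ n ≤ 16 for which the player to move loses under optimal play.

0, 1, 2, 6, 7, 11, 12, 13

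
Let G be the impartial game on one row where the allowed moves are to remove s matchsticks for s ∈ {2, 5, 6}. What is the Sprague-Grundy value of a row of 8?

Compute g(0), g(1), … for moves {2, 5, 6}:
g(0) = mex{} = 0
g(1) = mex{} = 0
g(2) = mex{0} = 1
g(3) = mex{0} = 1
g(4) = mex{1} = 0
g(5) = mex{0,1} = 2
g(6) = mex{0} = 1
g(7) = mex{0,1,2} = 3
g(8) = mex{1} = 0
So g(8) = 0.

0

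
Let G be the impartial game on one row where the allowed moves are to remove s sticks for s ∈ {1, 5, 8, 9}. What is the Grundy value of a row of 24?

2

Compute g(0), g(1), … for moves {1, 5, 8, 9}:
k:     0  1  2  3  4  5  6  7  8  9 10 11 12 13 14 15 16 17 18 19 20 21 22 23 24
g(k):  0  1  0  1  0  1  0  1  2  3  2  3  2  3  2  3  0  1  0  1  0  1  0  1  2
So g(24) = 2.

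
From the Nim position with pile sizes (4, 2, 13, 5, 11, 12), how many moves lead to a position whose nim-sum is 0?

Nim-sum: 4 XOR 2 XOR 13 XOR 5 XOR 11 XOR 12 = 9.
The overall nim-sum is X = 9. A pile of size p has a winning move iff p XOR X < p (reduce it to p XOR X).
  4: 4 XOR 9 = 13 ≥ 4 — no move.
  2: 2 XOR 9 = 11 ≥ 2 — no move.
  13: 13 XOR 9 = 4 < 13 — winning move (to 4).
  5: 5 XOR 9 = 12 ≥ 5 — no move.
  11: 11 XOR 9 = 2 < 11 — winning move (to 2).
  12: 12 XOR 9 = 5 < 12 — winning move (to 5).
That gives 3 winning moves.

3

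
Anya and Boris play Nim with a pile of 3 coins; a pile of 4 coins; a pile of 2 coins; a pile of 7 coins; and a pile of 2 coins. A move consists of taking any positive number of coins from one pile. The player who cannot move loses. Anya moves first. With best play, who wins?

In binary:
  011  (3)
  100  (4)
  010  (2)
  111  (7)
  010  (2)
  ---
  000  (0)
The nim-sum is 0, so this is a P-position: the player to move is in a losing position under optimal play; Anya is about to move from it and so loses — Boris wins.

Boris wins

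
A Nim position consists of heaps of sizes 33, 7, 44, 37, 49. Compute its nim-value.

30

In binary:
  100001  (33)
  000111  (7)
  101100  (44)
  100101  (37)
  110001  (49)
  ------
  011110  (30)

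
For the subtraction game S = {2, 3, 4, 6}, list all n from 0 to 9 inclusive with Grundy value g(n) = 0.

Grundy values for subtraction set {2, 3, 4, 6}:
g(0) = mex{} = 0
g(1) = mex{} = 0
g(2) = mex{0} = 1
g(3) = mex{0} = 1
g(4) = mex{0,1} = 2
g(5) = mex{0,1} = 2
g(6) = mex{0,1,2} = 3
g(7) = mex{0,1,2} = 3
g(8) = mex{1,2,3} = 0
g(9) = mex{1,2,3} = 0
The P-positions (g = 0) in 0..9 are 0, 1, 8, 9.

0, 1, 8, 9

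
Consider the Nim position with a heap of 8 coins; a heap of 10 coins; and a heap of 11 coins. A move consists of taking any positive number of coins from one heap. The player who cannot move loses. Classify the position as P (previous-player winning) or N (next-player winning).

N-position

Nim-sum: 8 ^ 10 ^ 11 = 9.
The nim-sum is 9 ≠ 0, so this is an N-position: the player to move can win.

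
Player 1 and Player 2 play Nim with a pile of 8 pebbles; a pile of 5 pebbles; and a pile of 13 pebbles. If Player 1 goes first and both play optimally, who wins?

Compute the nim-sum pairwise:
8 ⊕ 5 = 13
13 ⊕ 13 = 0
The nim-sum is 0, so this is a P-position: the player to move is in a losing position under optimal play; Player 1 is about to move from it and so loses — Player 2 wins.

Player 2 wins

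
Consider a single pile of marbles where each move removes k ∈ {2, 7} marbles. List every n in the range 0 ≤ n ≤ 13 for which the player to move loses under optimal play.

Build the Grundy sequence with g(k) = mex{g(k−s) : s ∈ {2, 7}, s ≤ k}:
g(0) = mex{} = 0
g(1) = mex{} = 0
g(2) = mex{0} = 1
g(3) = mex{0} = 1
g(4) = mex{1} = 0
g(5) = mex{1} = 0
g(6) = mex{0} = 1
g(7) = mex{0} = 1
g(8) = mex{0,1} = 2
g(9) = mex{1} = 0
g(10) = mex{1,2} = 0
g(11) = mex{0} = 1
g(12) = mex{0} = 1
g(13) = mex{1} = 0
The P-positions (g = 0) in 0..13 are 0, 1, 4, 5, 9, 10, 13.

0, 1, 4, 5, 9, 10, 13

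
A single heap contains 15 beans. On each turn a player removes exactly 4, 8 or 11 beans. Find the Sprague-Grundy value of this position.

Build the Grundy sequence with g(k) = mex{g(k−s) : s ∈ {4, 8, 11}, s ≤ k}:
k:     0  1  2  3  4  5  6  7  8  9 10 11 12 13 14 15
g(k):  0  0  0  0  1  1  1  1  2  2  2  2  3  3  3  0
So g(15) = 0.

0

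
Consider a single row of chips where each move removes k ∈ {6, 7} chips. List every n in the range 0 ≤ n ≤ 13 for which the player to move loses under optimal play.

Compute g(0), g(1), … for moves {6, 7}:
g(0) = mex{} = 0
g(1) = mex{} = 0
g(2) = mex{} = 0
g(3) = mex{} = 0
g(4) = mex{} = 0
g(5) = mex{} = 0
g(6) = mex{0} = 1
g(7) = mex{0} = 1
g(8) = mex{0} = 1
g(9) = mex{0} = 1
g(10) = mex{0} = 1
g(11) = mex{0} = 1
g(12) = mex{0,1} = 2
g(13) = mex{1} = 0
The P-positions (g = 0) in 0..13 are 0, 1, 2, 3, 4, 5, 13.

0, 1, 2, 3, 4, 5, 13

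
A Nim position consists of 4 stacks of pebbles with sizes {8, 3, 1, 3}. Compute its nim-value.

9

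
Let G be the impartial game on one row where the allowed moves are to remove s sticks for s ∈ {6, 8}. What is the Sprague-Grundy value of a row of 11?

Grundy values for subtraction set {6, 8}:
k:     0  1  2  3  4  5  6  7  8  9 10 11
g(k):  0  0  0  0  0  0  1  1  1  1  1  1
So g(11) = 1.

1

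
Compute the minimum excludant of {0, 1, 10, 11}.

2

The values 0, 1 are all present; 2 is the first non-negative integer missing from the set.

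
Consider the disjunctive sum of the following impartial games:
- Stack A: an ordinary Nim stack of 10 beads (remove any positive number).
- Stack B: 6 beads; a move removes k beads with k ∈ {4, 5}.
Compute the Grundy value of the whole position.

Stack A is a plain Nim stack of size 10, so its Grundy value is 10.
Build the Grundy sequence for stack B with g(k) = mex{g(k−s) : s ∈ {4, 5}, s ≤ k}:
k:     0  1  2  3  4  5  6
g(k):  0  0  0  0  1  1  1
So g(6) = 1.
By the Sprague-Grundy theorem, the Grundy value of a sum of independent games is the XOR of the component values.
Combined value = 10 XOR 1 = 11.

11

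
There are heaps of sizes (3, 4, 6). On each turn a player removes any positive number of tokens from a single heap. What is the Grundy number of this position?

In binary:
  011  (3)
  100  (4)
  110  (6)
  ---
  001  (1)

1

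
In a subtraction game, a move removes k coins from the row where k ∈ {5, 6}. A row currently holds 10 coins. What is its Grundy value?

2

Compute g(0), g(1), … for moves {5, 6}:
k:     0  1  2  3  4  5  6  7  8  9 10
g(k):  0  0  0  0  0  1  1  1  1  1  2
So g(10) = 2.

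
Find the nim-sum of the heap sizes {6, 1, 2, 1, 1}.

Compute the nim-sum pairwise:
6 ^ 1 = 7
7 ^ 2 = 5
5 ^ 1 = 4
4 ^ 1 = 5

5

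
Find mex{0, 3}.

1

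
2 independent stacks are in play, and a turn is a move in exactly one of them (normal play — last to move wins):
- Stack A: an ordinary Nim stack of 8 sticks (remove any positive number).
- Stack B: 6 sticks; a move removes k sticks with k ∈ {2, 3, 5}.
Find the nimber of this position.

Stack A is a plain Nim stack of size 8, so its Grundy value is 8.
Grundy values for stack B (subtraction set {2, 3, 5}):
g(0) = mex{} = 0
g(1) = mex{} = 0
g(2) = mex{0} = 1
g(3) = mex{0} = 1
g(4) = mex{0,1} = 2
g(5) = mex{0,1} = 2
g(6) = mex{0,1,2} = 3
So g(6) = 3.
The value of a disjunctive sum is the nim-sum of the parts.
Combined value = 8 ⊕ 3 = 11.

11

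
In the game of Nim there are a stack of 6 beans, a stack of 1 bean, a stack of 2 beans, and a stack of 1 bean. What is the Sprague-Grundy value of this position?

4

Compute the nim-sum pairwise:
6 ^ 1 = 7
7 ^ 2 = 5
5 ^ 1 = 4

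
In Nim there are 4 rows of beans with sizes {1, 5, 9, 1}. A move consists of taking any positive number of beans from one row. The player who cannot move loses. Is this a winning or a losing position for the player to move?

Nim-sum: 1 ^ 5 ^ 9 ^ 1 = 12.
The nim-sum is 12 ≠ 0, so this is an N-position: the player to move can win.

Winning position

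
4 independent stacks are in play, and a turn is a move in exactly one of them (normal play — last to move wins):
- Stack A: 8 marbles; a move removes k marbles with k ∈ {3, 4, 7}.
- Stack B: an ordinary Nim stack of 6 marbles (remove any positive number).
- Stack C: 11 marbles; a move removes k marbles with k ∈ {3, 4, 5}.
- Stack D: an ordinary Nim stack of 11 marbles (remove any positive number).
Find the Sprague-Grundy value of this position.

14

Build the Grundy sequence for stack A with g(k) = mex{g(k−s) : s ∈ {3, 4, 7}, s ≤ k}:
k:     0  1  2  3  4  5  6  7  8
g(k):  0  0  0  1  1  1  2  2  2
So g(8) = 2.
Stack B is a plain Nim stack of size 6, so its Grundy value is 6.
Build the Grundy sequence for stack C with g(k) = mex{g(k−s) : s ∈ {3, 4, 5}, s ≤ k}:
g(0) = mex{} = 0
g(1) = mex{} = 0
g(2) = mex{} = 0
g(3) = mex{0} = 1
g(4) = mex{0} = 1
g(5) = mex{0} = 1
g(6) = mex{0,1} = 2
g(7) = mex{0,1} = 2
g(8) = mex{1} = 0
g(9) = mex{1,2} = 0
g(10) = mex{1,2} = 0
g(11) = mex{0,2} = 1
So g(11) = 1.
Stack D is a plain Nim stack of size 11, so its Grundy value is 11.
By the Sprague-Grundy theorem, the Grundy value of a sum of independent games is the XOR of the component values.
Combined value = 2 XOR 6 XOR 1 XOR 11 = 14.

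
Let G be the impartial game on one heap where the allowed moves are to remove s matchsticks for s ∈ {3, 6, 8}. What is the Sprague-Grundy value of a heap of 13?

0

Compute g(0), g(1), … for moves {3, 6, 8}:
k:     0  1  2  3  4  5  6  7  8  9 10 11 12 13
g(k):  0  0  0  1  1  1  2  2  2  3  3  0  0  0
So g(13) = 0.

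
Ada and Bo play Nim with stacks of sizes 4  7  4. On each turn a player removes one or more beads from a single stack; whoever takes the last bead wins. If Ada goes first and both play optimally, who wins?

Ada wins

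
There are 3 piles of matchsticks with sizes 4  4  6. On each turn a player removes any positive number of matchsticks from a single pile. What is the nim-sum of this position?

6

Write each in binary and XOR column by column:
  100  (4)
  100  (4)
  110  (6)
  ---
  110  (6)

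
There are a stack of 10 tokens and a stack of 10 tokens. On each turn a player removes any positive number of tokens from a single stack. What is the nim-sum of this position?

Compute the nim-sum pairwise:
10 ^ 10 = 0

0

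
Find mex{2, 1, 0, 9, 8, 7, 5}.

The values 0, 1, 2 are all present; 3 is the first non-negative integer missing from the set.

3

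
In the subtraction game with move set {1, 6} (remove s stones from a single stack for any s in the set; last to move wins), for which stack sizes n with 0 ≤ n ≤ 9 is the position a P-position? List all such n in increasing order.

0, 2, 4, 7, 9

Build the Grundy sequence with g(k) = mex{g(k−s) : s ∈ {1, 6}, s ≤ k}:
g(0) = mex{} = 0
g(1) = mex{0} = 1
g(2) = mex{1} = 0
g(3) = mex{0} = 1
g(4) = mex{1} = 0
g(5) = mex{0} = 1
g(6) = mex{0,1} = 2
g(7) = mex{1,2} = 0
g(8) = mex{0} = 1
g(9) = mex{1} = 0
The P-positions (g = 0) in 0..9 are 0, 2, 4, 7, 9.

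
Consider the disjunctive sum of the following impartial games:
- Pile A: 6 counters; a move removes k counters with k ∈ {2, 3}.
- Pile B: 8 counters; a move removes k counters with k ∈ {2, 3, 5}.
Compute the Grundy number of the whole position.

0

Grundy values for pile A (subtraction set {2, 3}):
k:     0  1  2  3  4  5  6
g(k):  0  0  1  1  2  0  0
So g(6) = 0.
Grundy values for pile B (subtraction set {2, 3, 5}):
g(0) = mex{} = 0
g(1) = mex{} = 0
g(2) = mex{0} = 1
g(3) = mex{0} = 1
g(4) = mex{0,1} = 2
g(5) = mex{0,1} = 2
g(6) = mex{0,1,2} = 3
g(7) = mex{1,2} = 0
g(8) = mex{1,2,3} = 0
So g(8) = 0.
By the Sprague-Grundy theorem, the Grundy value of a sum of independent games is the XOR of the component values.
Combined value = 0 XOR 0 = 0.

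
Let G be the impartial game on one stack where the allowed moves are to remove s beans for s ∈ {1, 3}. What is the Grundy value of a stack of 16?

0

Build the Grundy sequence with g(k) = mex{g(k−s) : s ∈ {1, 3}, s ≤ k}:
k:     0  1  2  3  4  5  6  7  8  9 10 11 12 13 14 15 16
g(k):  0  1  0  1  0  1  0  1  0  1  0  1  0  1  0  1  0
So g(16) = 0.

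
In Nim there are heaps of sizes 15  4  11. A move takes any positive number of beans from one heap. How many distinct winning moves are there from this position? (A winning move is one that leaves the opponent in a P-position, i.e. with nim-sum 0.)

0

Nim-sum: 15 ⊕ 4 ⊕ 11 = 0.
The nim-sum is already 0, so every move leaves a nonzero nim-sum — there are no winning moves.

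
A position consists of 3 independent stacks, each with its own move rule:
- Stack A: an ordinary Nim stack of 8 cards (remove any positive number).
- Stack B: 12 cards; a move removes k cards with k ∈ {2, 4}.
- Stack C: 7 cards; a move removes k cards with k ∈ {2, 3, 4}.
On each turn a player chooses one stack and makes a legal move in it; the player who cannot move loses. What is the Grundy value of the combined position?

Stack A is a plain Nim stack of size 8, so its Grundy value is 8.
Grundy values for stack B (subtraction set {2, 4}):
g(0) = mex{} = 0
g(1) = mex{} = 0
g(2) = mex{0} = 1
g(3) = mex{0} = 1
g(4) = mex{0,1} = 2
g(5) = mex{0,1} = 2
g(6) = mex{1,2} = 0
g(7) = mex{1,2} = 0
g(8) = mex{0,2} = 1
g(9) = mex{0,2} = 1
g(10) = mex{0,1} = 2
g(11) = mex{0,1} = 2
g(12) = mex{1,2} = 0
So g(12) = 0.
Grundy values for stack C (subtraction set {2, 3, 4}):
g(0) = mex{} = 0
g(1) = mex{} = 0
g(2) = mex{0} = 1
g(3) = mex{0} = 1
g(4) = mex{0,1} = 2
g(5) = mex{0,1} = 2
g(6) = mex{1,2} = 0
g(7) = mex{1,2} = 0
So g(7) = 0.
The value of a disjunctive sum is the nim-sum of the parts.
Combined value = 8 ⊕ 0 ⊕ 0 = 8.

8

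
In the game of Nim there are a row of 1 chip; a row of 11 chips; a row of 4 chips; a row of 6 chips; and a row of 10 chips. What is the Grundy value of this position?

2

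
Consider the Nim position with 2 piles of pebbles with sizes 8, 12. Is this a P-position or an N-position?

N-position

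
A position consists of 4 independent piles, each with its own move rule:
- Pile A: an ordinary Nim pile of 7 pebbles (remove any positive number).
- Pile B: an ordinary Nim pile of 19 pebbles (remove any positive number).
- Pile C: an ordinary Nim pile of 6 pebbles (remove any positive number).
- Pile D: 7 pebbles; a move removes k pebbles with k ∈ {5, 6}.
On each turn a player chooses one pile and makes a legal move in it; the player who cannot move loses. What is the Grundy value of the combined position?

19

Pile A is a plain Nim pile of size 7, so its Grundy value is 7.
Pile B is a plain Nim pile of size 19, so its Grundy value is 19.
Pile C is a plain Nim pile of size 6, so its Grundy value is 6.
Build the Grundy sequence for pile D with g(k) = mex{g(k−s) : s ∈ {5, 6}, s ≤ k}:
k:     0  1  2  3  4  5  6  7
g(k):  0  0  0  0  0  1  1  1
So g(7) = 1.
The value of a disjunctive sum is the nim-sum of the parts.
Combined value = 7 XOR 19 XOR 6 XOR 1 = 19.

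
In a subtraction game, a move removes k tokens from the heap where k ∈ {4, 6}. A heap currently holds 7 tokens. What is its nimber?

1

Grundy values for subtraction set {4, 6}:
g(0) = mex{} = 0
g(1) = mex{} = 0
g(2) = mex{} = 0
g(3) = mex{} = 0
g(4) = mex{0} = 1
g(5) = mex{0} = 1
g(6) = mex{0} = 1
g(7) = mex{0} = 1
So g(7) = 1.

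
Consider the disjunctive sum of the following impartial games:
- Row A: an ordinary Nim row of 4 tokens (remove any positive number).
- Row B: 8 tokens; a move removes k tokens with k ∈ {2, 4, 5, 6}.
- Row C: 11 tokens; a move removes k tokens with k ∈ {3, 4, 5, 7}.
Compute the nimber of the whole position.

4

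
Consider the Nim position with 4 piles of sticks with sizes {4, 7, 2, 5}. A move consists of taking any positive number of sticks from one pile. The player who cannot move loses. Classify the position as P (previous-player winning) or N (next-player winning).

Nim-sum: 4 ^ 7 ^ 2 ^ 5 = 4.
The nim-sum is 4 ≠ 0, so this is an N-position: the player to move can win.

N-position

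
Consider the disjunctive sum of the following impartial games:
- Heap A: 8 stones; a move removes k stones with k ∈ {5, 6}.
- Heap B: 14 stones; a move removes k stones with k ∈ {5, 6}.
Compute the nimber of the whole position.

Grundy values for heap A (subtraction set {5, 6}):
k:     0  1  2  3  4  5  6  7  8
g(k):  0  0  0  0  0  1  1  1  1
So g(8) = 1.
Build the Grundy sequence for heap B with g(k) = mex{g(k−s) : s ∈ {5, 6}, s ≤ k}:
g(0) = mex{} = 0
g(1) = mex{} = 0
g(2) = mex{} = 0
g(3) = mex{} = 0
g(4) = mex{} = 0
g(5) = mex{0} = 1
g(6) = mex{0} = 1
g(7) = mex{0} = 1
g(8) = mex{0} = 1
g(9) = mex{0} = 1
g(10) = mex{0,1} = 2
g(11) = mex{1} = 0
g(12) = mex{1} = 0
g(13) = mex{1} = 0
g(14) = mex{1} = 0
So g(14) = 0.
By the Sprague-Grundy theorem, the Grundy value of a sum of independent games is the XOR of the component values.
Combined value = 1 ⊕ 0 = 1.

1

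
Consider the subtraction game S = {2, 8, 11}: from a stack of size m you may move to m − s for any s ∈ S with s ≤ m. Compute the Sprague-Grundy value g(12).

1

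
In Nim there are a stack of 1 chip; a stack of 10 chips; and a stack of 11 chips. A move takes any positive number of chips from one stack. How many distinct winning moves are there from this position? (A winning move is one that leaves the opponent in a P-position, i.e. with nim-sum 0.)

0

Nim-sum: 1 ^ 10 ^ 11 = 0.
The nim-sum is already 0, so every move leaves a nonzero nim-sum — there are no winning moves.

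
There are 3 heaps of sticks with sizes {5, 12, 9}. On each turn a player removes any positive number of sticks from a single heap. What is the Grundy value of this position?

0

Compute the nim-sum pairwise:
5 ^ 12 = 9
9 ^ 9 = 0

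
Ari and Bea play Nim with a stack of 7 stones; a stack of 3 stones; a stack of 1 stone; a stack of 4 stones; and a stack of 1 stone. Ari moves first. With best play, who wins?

Bea wins

Nim-sum: 7 ⊕ 3 ⊕ 1 ⊕ 4 ⊕ 1 = 0.
The nim-sum is 0, so this is a P-position: the player to move is in a losing position under optimal play; Ari is about to move from it and so loses — Bea wins.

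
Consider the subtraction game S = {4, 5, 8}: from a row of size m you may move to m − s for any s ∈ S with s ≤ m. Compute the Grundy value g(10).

2

Compute g(0), g(1), … for moves {4, 5, 8}:
g(0) = mex{} = 0
g(1) = mex{} = 0
g(2) = mex{} = 0
g(3) = mex{} = 0
g(4) = mex{0} = 1
g(5) = mex{0} = 1
g(6) = mex{0} = 1
g(7) = mex{0} = 1
g(8) = mex{0,1} = 2
g(9) = mex{0,1} = 2
g(10) = mex{0,1} = 2
So g(10) = 2.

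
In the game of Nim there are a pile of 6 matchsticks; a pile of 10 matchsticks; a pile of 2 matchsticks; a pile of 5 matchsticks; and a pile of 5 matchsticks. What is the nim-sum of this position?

14

Bitwise XOR of the heap sizes:
  0110  (6)
  1010  (10)
  0010  (2)
  0101  (5)
  0101  (5)
  ----
  1110  (14)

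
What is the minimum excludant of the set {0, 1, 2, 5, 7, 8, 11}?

3

The values 0, 1, 2 are all present; 3 is the first non-negative integer missing from the set.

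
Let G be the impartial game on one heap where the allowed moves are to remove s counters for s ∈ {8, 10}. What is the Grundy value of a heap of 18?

Build the Grundy sequence with g(k) = mex{g(k−s) : s ∈ {8, 10}, s ≤ k}:
k:     0  1  2  3  4  5  6  7  8  9 10 11 12 13 14 15 16 17 18
g(k):  0  0  0  0  0  0  0  0  1  1  1  1  1  1  1  1  2  2  0
So g(18) = 0.

0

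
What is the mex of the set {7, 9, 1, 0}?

2

The values 0, 1 are all present; 2 is the first non-negative integer missing from the set.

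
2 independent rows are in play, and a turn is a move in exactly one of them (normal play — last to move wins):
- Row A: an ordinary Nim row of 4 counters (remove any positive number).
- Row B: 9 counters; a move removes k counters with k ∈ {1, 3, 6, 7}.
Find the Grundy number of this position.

Row A is a plain Nim row of size 4, so its Grundy value is 4.
For row B, compute g(0), g(1), … with moves {1, 3, 6, 7}:
k:     0  1  2  3  4  5  6  7  8  9
g(k):  0  1  0  1  0  1  2  3  2  3
So g(9) = 3.
By the Sprague-Grundy theorem, the Grundy value of a sum of independent games is the XOR of the component values.
Combined value = 4 XOR 3 = 7.

7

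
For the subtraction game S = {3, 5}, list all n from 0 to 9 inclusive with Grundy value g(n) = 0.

0, 1, 2, 8, 9

Build the Grundy sequence with g(k) = mex{g(k−s) : s ∈ {3, 5}, s ≤ k}:
g(0) = mex{} = 0
g(1) = mex{} = 0
g(2) = mex{} = 0
g(3) = mex{0} = 1
g(4) = mex{0} = 1
g(5) = mex{0} = 1
g(6) = mex{0,1} = 2
g(7) = mex{0,1} = 2
g(8) = mex{1} = 0
g(9) = mex{1,2} = 0
The P-positions (g = 0) in 0..9 are 0, 1, 2, 8, 9.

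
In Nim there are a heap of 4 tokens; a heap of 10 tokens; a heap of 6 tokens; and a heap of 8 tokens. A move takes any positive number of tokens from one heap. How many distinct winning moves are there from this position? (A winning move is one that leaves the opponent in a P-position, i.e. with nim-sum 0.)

Bitwise XOR of the heap sizes:
  0100  (4)
  1010  (10)
  0110  (6)
  1000  (8)
  ----
  0000  (0)
The nim-sum is already 0, so every move leaves a nonzero nim-sum — there are no winning moves.

0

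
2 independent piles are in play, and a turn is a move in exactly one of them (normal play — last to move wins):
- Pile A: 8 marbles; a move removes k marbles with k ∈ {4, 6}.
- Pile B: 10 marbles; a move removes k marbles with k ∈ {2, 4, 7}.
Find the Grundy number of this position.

0

Build the Grundy sequence for pile A with g(k) = mex{g(k−s) : s ∈ {4, 6}, s ≤ k}:
k:     0  1  2  3  4  5  6  7  8
g(k):  0  0  0  0  1  1  1  1  2
So g(8) = 2.
Build the Grundy sequence for pile B with g(k) = mex{g(k−s) : s ∈ {2, 4, 7}, s ≤ k}:
k:     0  1  2  3  4  5  6  7  8  9 10
g(k):  0  0  1  1  2  2  0  3  1  0  2
So g(10) = 2.
By the Sprague-Grundy theorem, the Grundy value of a sum of independent games is the XOR of the component values.
Combined value = 2 ⊕ 2 = 0.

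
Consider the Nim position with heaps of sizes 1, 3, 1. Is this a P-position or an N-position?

Bitwise XOR of the heap sizes:
  01  (1)
  11  (3)
  01  (1)
  --
  11  (3)
The nim-sum is 3 ≠ 0, so this is an N-position: the player to move can win.

N-position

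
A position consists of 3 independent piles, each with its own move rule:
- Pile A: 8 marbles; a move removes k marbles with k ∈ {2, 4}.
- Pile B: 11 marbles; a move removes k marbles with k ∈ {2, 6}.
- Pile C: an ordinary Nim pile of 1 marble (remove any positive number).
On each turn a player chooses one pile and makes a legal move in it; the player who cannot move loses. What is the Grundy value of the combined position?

Build the Grundy sequence for pile A with g(k) = mex{g(k−s) : s ∈ {2, 4}, s ≤ k}:
k:     0  1  2  3  4  5  6  7  8
g(k):  0  0  1  1  2  2  0  0  1
So g(8) = 1.
Build the Grundy sequence for pile B with g(k) = mex{g(k−s) : s ∈ {2, 6}, s ≤ k}:
k:     0  1  2  3  4  5  6  7  8  9 10 11
g(k):  0  0  1  1  0  0  1  1  0  0  1  1
So g(11) = 1.
Pile C is a plain Nim pile of size 1, so its Grundy value is 1.
By the Sprague-Grundy theorem, the Grundy value of a sum of independent games is the XOR of the component values.
Combined value = 1 ⊕ 1 ⊕ 1 = 1.

1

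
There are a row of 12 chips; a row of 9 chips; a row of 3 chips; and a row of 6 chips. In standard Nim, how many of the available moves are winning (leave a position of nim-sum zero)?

0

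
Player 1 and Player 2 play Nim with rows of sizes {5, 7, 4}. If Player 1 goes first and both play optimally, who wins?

Nim-sum: 5 ^ 7 ^ 4 = 6.
The nim-sum is 6 ≠ 0, so this is an N-position: the player to move can win; Player 1 has a winning move.

Player 1 wins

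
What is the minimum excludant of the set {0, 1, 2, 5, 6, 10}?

The values 0, 1, 2 are all present; 3 is the first non-negative integer missing from the set.

3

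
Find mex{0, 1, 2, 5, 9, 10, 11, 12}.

3

The values 0, 1, 2 are all present; 3 is the first non-negative integer missing from the set.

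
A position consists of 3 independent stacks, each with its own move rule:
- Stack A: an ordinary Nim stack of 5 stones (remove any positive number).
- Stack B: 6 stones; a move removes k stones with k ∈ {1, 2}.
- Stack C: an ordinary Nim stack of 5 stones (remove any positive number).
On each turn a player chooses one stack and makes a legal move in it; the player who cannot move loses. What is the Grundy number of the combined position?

0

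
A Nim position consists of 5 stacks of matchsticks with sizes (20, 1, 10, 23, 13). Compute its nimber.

5

Nim-sum: 20 ⊕ 1 ⊕ 10 ⊕ 23 ⊕ 13 = 5.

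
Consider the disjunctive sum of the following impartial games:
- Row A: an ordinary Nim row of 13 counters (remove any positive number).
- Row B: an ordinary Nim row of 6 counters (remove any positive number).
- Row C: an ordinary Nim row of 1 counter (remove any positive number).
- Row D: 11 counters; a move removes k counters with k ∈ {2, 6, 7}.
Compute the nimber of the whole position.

11

Row A is a plain Nim row of size 13, so its Grundy value is 13.
Row B is a plain Nim row of size 6, so its Grundy value is 6.
Row C is a plain Nim row of size 1, so its Grundy value is 1.
Grundy values for row D (subtraction set {2, 6, 7}):
k:     0  1  2  3  4  5  6  7  8  9 10 11
g(k):  0  0  1  1  0  0  1  1  2  0  3  1
So g(11) = 1.
By the Sprague-Grundy theorem, the Grundy value of a sum of independent games is the XOR of the component values.
Combined value = 13 XOR 6 XOR 1 XOR 1 = 11.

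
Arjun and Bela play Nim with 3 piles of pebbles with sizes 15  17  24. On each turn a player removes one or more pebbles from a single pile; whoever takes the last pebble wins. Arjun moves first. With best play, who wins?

Arjun wins

In binary:
  01111  (15)
  10001  (17)
  11000  (24)
  -----
  00110  (6)
The nim-sum is 6 ≠ 0, so this is an N-position: the player to move can win; Arjun has a winning move.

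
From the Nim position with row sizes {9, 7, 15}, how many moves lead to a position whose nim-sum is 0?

3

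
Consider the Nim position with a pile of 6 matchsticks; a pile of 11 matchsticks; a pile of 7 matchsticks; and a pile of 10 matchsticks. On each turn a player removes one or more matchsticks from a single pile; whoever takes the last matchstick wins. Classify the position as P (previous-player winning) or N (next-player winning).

P-position

Compute the nim-sum pairwise:
6 XOR 11 = 13
13 XOR 7 = 10
10 XOR 10 = 0
The nim-sum is 0, so this is a P-position: the player to move is in a losing position under optimal play.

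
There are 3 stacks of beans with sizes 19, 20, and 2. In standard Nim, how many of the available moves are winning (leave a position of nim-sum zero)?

1

Nim-sum: 19 XOR 20 XOR 2 = 5.
The overall nim-sum is X = 5. A stack of size p has a winning move iff p XOR X < p (reduce it to p XOR X).
  19: 19 XOR 5 = 22 ≥ 19 — no move.
  20: 20 XOR 5 = 17 < 20 — winning move (to 17).
  2: 2 XOR 5 = 7 ≥ 2 — no move.
That gives 1 winning move.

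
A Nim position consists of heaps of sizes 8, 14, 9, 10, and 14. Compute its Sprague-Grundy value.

11

Compute the nim-sum pairwise:
8 XOR 14 = 6
6 XOR 9 = 15
15 XOR 10 = 5
5 XOR 14 = 11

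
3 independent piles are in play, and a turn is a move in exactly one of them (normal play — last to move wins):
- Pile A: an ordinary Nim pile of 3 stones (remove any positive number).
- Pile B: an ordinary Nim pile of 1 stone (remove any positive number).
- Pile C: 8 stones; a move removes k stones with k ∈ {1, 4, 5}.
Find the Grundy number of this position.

2

Pile A is a plain Nim pile of size 3, so its Grundy value is 3.
Pile B is a plain Nim pile of size 1, so its Grundy value is 1.
Grundy values for pile C (subtraction set {1, 4, 5}):
g(0) = mex{} = 0
g(1) = mex{0} = 1
g(2) = mex{1} = 0
g(3) = mex{0} = 1
g(4) = mex{0,1} = 2
g(5) = mex{0,1,2} = 3
g(6) = mex{0,1,3} = 2
g(7) = mex{0,1,2} = 3
g(8) = mex{1,2,3} = 0
So g(8) = 0.
The value of a disjunctive sum is the nim-sum of the parts.
Combined value = 3 ⊕ 1 ⊕ 0 = 2.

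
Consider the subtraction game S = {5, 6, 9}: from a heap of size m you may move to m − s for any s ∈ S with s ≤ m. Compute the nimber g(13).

2

Compute g(0), g(1), … for moves {5, 6, 9}:
k:     0  1  2  3  4  5  6  7  8  9 10 11 12 13
g(k):  0  0  0  0  0  1  1  1  1  1  2  2  2  2
So g(13) = 2.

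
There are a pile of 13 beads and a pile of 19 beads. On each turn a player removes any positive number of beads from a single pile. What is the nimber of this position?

30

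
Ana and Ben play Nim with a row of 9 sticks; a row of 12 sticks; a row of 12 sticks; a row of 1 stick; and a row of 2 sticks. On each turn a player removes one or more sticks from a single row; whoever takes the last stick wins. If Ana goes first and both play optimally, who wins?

Ana wins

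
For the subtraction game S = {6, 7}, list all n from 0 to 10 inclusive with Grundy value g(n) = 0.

0, 1, 2, 3, 4, 5

Build the Grundy sequence with g(k) = mex{g(k−s) : s ∈ {6, 7}, s ≤ k}:
g(0) = mex{} = 0
g(1) = mex{} = 0
g(2) = mex{} = 0
g(3) = mex{} = 0
g(4) = mex{} = 0
g(5) = mex{} = 0
g(6) = mex{0} = 1
g(7) = mex{0} = 1
g(8) = mex{0} = 1
g(9) = mex{0} = 1
g(10) = mex{0} = 1
The P-positions (g = 0) in 0..10 are 0, 1, 2, 3, 4, 5.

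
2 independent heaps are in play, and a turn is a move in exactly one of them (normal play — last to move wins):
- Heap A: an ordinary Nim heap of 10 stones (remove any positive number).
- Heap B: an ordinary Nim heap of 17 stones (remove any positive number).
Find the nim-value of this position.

Heap A is a plain Nim heap of size 10, so its Grundy value is 10.
Heap B is a plain Nim heap of size 17, so its Grundy value is 17.
The value of a disjunctive sum is the nim-sum of the parts.
Combined value = 10 ⊕ 17 = 27.

27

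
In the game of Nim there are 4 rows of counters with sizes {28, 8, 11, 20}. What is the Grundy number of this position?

11

Write each in binary and XOR column by column:
  11100  (28)
  01000  (8)
  01011  (11)
  10100  (20)
  -----
  01011  (11)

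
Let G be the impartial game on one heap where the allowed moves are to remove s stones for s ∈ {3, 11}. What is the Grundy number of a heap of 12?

2

Build the Grundy sequence with g(k) = mex{g(k−s) : s ∈ {3, 11}, s ≤ k}:
k:     0  1  2  3  4  5  6  7  8  9 10 11 12
g(k):  0  0  0  1  1  1  0  0  0  1  1  1  2
So g(12) = 2.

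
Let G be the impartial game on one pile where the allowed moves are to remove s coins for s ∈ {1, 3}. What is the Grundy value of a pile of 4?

0

Compute g(0), g(1), … for moves {1, 3}:
k:     0  1  2  3  4
g(k):  0  1  0  1  0
So g(4) = 0.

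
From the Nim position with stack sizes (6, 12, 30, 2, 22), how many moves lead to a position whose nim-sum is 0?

0

Compute the nim-sum pairwise:
6 XOR 12 = 10
10 XOR 30 = 20
20 XOR 2 = 22
22 XOR 22 = 0
The nim-sum is already 0, so every move leaves a nonzero nim-sum — there are no winning moves.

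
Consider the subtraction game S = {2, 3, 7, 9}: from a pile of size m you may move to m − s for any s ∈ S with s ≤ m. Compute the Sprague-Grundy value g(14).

2

Grundy values for subtraction set {2, 3, 7, 9}:
g(0) = mex{} = 0
g(1) = mex{} = 0
g(2) = mex{0} = 1
g(3) = mex{0} = 1
g(4) = mex{0,1} = 2
g(5) = mex{1} = 0
g(6) = mex{1,2} = 0
g(7) = mex{0,2} = 1
g(8) = mex{0} = 1
g(9) = mex{0,1} = 2
g(10) = mex{0,1} = 2
g(11) = mex{1,2} = 0
g(12) = mex{0,1,2} = 3
g(13) = mex{0,2} = 1
g(14) = mex{0,1,3} = 2
So g(14) = 2.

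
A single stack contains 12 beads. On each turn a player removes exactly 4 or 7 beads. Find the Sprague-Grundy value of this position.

0

Grundy values for subtraction set {4, 7}:
g(0) = mex{} = 0
g(1) = mex{} = 0
g(2) = mex{} = 0
g(3) = mex{} = 0
g(4) = mex{0} = 1
g(5) = mex{0} = 1
g(6) = mex{0} = 1
g(7) = mex{0} = 1
g(8) = mex{0,1} = 2
g(9) = mex{0,1} = 2
g(10) = mex{0,1} = 2
g(11) = mex{1} = 0
g(12) = mex{1,2} = 0
So g(12) = 0.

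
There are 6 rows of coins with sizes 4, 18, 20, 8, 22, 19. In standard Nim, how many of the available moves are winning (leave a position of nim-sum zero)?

Bitwise XOR of the heap sizes:
  00100  (4)
  10010  (18)
  10100  (20)
  01000  (8)
  10110  (22)
  10011  (19)
  -----
  01111  (15)
The overall nim-sum is X = 15. A row of size p has a winning move iff p XOR X < p (reduce it to p XOR X).
  4: 4 XOR 15 = 11 ≥ 4 — no move.
  18: 18 XOR 15 = 29 ≥ 18 — no move.
  20: 20 XOR 15 = 27 ≥ 20 — no move.
  8: 8 XOR 15 = 7 < 8 — winning move (to 7).
  22: 22 XOR 15 = 25 ≥ 22 — no move.
  19: 19 XOR 15 = 28 ≥ 19 — no move.
That gives 1 winning move.

1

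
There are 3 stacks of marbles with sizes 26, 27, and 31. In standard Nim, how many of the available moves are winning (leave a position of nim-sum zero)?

3

Nim-sum: 26 ⊕ 27 ⊕ 31 = 30.
The overall nim-sum is X = 30. A stack of size p has a winning move iff p XOR X < p (reduce it to p XOR X).
  26: 26 XOR 30 = 4 < 26 — winning move (to 4).
  27: 27 XOR 30 = 5 < 27 — winning move (to 5).
  31: 31 XOR 30 = 1 < 31 — winning move (to 1).
That gives 3 winning moves.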